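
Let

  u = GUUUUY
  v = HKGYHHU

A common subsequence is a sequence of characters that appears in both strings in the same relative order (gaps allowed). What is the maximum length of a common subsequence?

Let dp[i][j] be the LCS length of the first i characters of u and the first j characters of v. dp[i][j] = dp[i-1][j-1]+1 when the i-th and j-th characters match, else max(dp[i-1][j], dp[i][j-1]).
    ·  H  K  G  Y  H  H  U
 ·  0  0  0  0  0  0  0  0
 G  0  0  0  1  1  1  1  1
 U  0  0  0  1  1  1  1  2
 U  0  0  0  1  1  1  1  2
 U  0  0  0  1  1  1  1  2
 U  0  0  0  1  1  1  1  2
 Y  0  0  0  1  2  2  2  2
dp[6][7] = 2. One LCS (by backtracking along matches): GU.

2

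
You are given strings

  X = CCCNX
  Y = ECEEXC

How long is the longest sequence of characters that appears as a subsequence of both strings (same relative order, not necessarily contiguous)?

Match C at X[1]=Y[2], then C at X[3]=Y[6] — 2 characters in the same relative order in both. dp[5][6] = 2 confirms this is the maximum.

2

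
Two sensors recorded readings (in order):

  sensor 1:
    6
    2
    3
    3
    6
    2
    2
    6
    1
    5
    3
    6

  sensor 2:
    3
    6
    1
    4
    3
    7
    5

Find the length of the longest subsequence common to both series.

Match 3 [4,1], 6 [8,2], 1 [9,3], 5 [10,7] — 4 values in the same relative order in both, and the DP table's final entry dp[12][7] is also 4, so no common subsequence is longer.

4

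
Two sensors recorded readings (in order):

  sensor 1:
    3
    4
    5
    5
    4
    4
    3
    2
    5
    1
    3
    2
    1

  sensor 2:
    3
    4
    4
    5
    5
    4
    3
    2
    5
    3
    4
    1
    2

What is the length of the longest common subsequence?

10

Match 3 at sensor 1[1]=sensor 2[1], then 4 at sensor 1[2]=sensor 2[3], then 5 at sensor 1[3]=sensor 2[4], then 5 at sensor 1[4]=sensor 2[5], then 4 at sensor 1[6]=sensor 2[6], then 3 at sensor 1[7]=sensor 2[7], then 2 at sensor 1[8]=sensor 2[8], then 5 at sensor 1[9]=sensor 2[9], then 1 at sensor 1[10]=sensor 2[12], then 2 at sensor 1[12]=sensor 2[13] — 10 values in the same relative order in both. Since dp[13][13] = 10, nothing longer is possible.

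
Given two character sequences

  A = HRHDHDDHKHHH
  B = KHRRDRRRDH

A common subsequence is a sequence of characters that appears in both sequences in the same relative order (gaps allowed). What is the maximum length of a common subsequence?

5

Match H [1,2], then R [2,4], then D [4,5], then D [7,9], then H [12,10] — 5 characters in the same relative order in both. The LCS DP gives dp[12][10] = 5, so this is optimal.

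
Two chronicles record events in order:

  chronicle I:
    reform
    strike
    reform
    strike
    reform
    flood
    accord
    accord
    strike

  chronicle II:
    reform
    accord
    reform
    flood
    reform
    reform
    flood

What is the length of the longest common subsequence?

4

Pick reform (chronicle I #1, chronicle II #3) → reform (chronicle I #3, chronicle II #5) → reform (chronicle I #5, chronicle II #6) → flood (chronicle I #6, chronicle II #7); all 4 events appear in both, in order. Since dp[9][7] = 4, nothing longer is possible.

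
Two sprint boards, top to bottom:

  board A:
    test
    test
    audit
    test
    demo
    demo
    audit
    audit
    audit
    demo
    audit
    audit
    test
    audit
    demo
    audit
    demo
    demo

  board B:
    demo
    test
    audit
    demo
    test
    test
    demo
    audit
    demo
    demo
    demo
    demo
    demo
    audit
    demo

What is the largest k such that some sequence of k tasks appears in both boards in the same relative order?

Match test (board A #1, board B #5) → test (board A #2, board B #6) → audit (board A #3, board B #8) → demo (board A #5, board B #10) → demo (board A #6, board B #11) → demo (board A #10, board B #12) → demo (board A #15, board B #13) → audit (board A #16, board B #14) → demo (board A #18, board B #15) — 9 tasks in the same relative order in both. dp[18][15] = 9 confirms this is the maximum.

9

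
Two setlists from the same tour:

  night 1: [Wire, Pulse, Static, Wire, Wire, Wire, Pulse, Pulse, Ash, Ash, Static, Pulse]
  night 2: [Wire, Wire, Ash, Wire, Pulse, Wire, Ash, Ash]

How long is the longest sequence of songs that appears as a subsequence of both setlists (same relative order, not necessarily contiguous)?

Pick Wire at night 1[1]=night 2[1], Wire at night 1[4]=night 2[2], Wire at night 1[5]=night 2[4], Wire at night 1[6]=night 2[6], Ash at night 1[9]=night 2[7], Ash at night 1[10]=night 2[8]; all 6 songs appear in both, in order. dp[12][8] = 6 confirms this is the maximum.

6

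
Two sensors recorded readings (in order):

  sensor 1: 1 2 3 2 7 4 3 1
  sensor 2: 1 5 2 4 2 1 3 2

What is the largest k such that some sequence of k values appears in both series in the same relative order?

Taking 1 at sensor 1[1]=sensor 2[1]; then 2 at sensor 1[2]=sensor 2[5]; then 3 at sensor 1[3]=sensor 2[7]; then 2 at sensor 1[4]=sensor 2[8] gives a common subsequence of length 4. dp[8][8] = 4 confirms this is the maximum.

4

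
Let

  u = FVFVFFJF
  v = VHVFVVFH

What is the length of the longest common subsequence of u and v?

4

Let dp[i][j] be the LCS length of the first i characters of u and the first j characters of v. dp[i][j] = dp[i-1][j-1]+1 when the i-th and j-th characters match, else max(dp[i-1][j], dp[i][j-1]).
    ·  V  H  V  F  V  V  F  H
 ·  0  0  0  0  0  0  0  0  0
 F  0  0  0  0  1  1  1  1  1
 V  0  1  1  1  1  2  2  2  2
 F  0  1  1  1  2  2  2  3  3
 V  0  1  1  2  2  3  3  3  3
 F  0  1  1  2  3  3  3  4  4
 F  0  1  1  2  3  3  3  4  4
 J  0  1  1  2  3  3  3  4  4
 F  0  1  1  2  3  3  3  4  4
dp[8][8] = 4. One LCS (by backtracking along matches): FVVF.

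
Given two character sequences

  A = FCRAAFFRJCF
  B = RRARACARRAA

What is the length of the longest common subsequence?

One common subsequence of length 4: C at A[2]=B[6] → R at A[3]=B[9] → A at A[4]=B[10] → A at A[5]=B[11], and the DP table's final entry dp[11][11] is also 4, so no common subsequence is longer.

4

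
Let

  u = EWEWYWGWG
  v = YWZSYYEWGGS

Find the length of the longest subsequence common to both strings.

Pick W [2,2], then E [3,7], then W [6,8], then G [7,9], then G [9,10]; all 5 characters appear in both, in order. The LCS DP gives dp[9][11] = 5, so this is optimal.

5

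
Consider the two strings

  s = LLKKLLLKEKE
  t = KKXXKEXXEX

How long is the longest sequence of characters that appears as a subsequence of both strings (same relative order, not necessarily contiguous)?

5

Match K [3,1], K [4,2], K [8,5], E [9,6], E [11,9] — 5 characters in the same relative order in both, and the DP table's final entry dp[11][10] is also 5, so no common subsequence is longer.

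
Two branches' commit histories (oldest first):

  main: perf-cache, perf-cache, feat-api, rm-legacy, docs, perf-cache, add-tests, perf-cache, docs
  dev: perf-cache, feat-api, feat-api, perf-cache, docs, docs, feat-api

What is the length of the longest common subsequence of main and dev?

Pick perf-cache [1,1]; then perf-cache [2,4]; then docs [5,5]; then docs [9,6]; all 4 commits appear in both, in order. The LCS DP gives dp[9][7] = 4, so this is optimal.

4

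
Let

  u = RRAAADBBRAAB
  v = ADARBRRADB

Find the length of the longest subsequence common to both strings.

Let dp[i][j] be the LCS length of the first i characters of u and the first j characters of v. dp[i][j] = dp[i-1][j-1]+1 when the i-th and j-th characters match, else max(dp[i-1][j], dp[i][j-1]).
    ·  A  D  A  R  B  R  R  A  D  B
 ·  0  0  0  0  0  0  0  0  0  0  0
 R  0  0  0  0  1  1  1  1  1  1  1
 R  0  0  0  0  1  1  2  2  2  2  2
 A  0  1  1  1  1  1  2  2  3  3  3
 A  0  1  1  2  2  2  2  2  3  3  3
 A  0  1  1  2  2  2  2  2  3  3  3
 D  0  1  2  2  2  2  2  2  3  4  4
 B  0  1  2  2  2  3  3  3  3  4  5
 B  0  1  2  2  2  3  3  3  3  4  5
 R  0  1  2  2  3  3  4  4  4  4  5
 A  0  1  2  3  3  3  4  4  5  5  5
 A  0  1  2  3  3  3  4  4  5  5  5
 B  0  1  2  3  3  4  4  4  5  5  6
dp[12][10] = 6. One LCS (by backtracking along matches): AABRAB.

6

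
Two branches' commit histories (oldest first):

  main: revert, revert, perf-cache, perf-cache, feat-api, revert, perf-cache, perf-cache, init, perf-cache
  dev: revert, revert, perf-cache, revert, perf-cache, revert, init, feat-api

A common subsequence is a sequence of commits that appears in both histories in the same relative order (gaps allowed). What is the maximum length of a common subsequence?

6

Match revert [1,1] → revert [2,2] → perf-cache [3,3] → perf-cache [4,5] → revert [6,6] → init [9,7] — 6 commits in the same relative order in both, and the DP table's final entry dp[10][8] is also 6, so no common subsequence is longer.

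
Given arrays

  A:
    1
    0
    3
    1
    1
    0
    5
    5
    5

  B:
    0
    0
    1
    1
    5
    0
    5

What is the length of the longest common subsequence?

5

Let dp[i][j] be the LCS length of the first i values of A and the first j values of B. dp[i][j] = dp[i-1][j-1]+1 when the i-th and j-th values match, else max(dp[i-1][j], dp[i][j-1]).
    ·  0  0  1  1  5  0  5
 ·  0  0  0  0  0  0  0  0
 1  0  0  0  1  1  1  1  1
 0  0  1  1  1  1  1  2  2
 3  0  1  1  1  1  1  2  2
 1  0  1  1  2  2  2  2  2
 1  0  1  1  2  3  3  3  3
 0  0  1  2  2  3  3  4  4
 5  0  1  2  2  3  4  4  5
 5  0  1  2  2  3  4  4  5
 5  0  1  2  2  3  4  4  5
dp[9][7] = 5. One LCS (by backtracking along matches): 0, 1, 1, 0, 5.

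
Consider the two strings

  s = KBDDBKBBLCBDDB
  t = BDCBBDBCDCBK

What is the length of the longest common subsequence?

8

Pick B at s[2]=t[1]; then D at s[3]=t[2]; then B at s[5]=t[4]; then B at s[7]=t[5]; then B at s[8]=t[7]; then C at s[10]=t[8]; then D at s[12]=t[9]; then B at s[14]=t[11]; all 8 characters appear in both, in order. The LCS DP gives dp[14][12] = 8, so this is optimal.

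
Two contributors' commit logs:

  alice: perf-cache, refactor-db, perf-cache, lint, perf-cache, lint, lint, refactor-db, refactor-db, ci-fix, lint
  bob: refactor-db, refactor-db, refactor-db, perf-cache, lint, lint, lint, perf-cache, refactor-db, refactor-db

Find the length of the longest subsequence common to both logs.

Pick refactor-db at alice[2]=bob[3] → perf-cache at alice[3]=bob[4] → lint at alice[4]=bob[5] → lint at alice[6]=bob[6] → lint at alice[7]=bob[7] → refactor-db at alice[8]=bob[9] → refactor-db at alice[9]=bob[10]; all 7 commits appear in both, in order. dp[11][10] = 7 confirms this is the maximum.

7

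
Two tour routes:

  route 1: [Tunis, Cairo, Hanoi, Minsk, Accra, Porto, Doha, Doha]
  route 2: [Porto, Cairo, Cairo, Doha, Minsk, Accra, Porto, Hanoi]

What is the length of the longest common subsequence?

4

One common subsequence of length 4: Cairo [2,3]; then Minsk [4,5]; then Accra [5,6]; then Porto [6,7]. Since dp[8][8] = 4, nothing longer is possible.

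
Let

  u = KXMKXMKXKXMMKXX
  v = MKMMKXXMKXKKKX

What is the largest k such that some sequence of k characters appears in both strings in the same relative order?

Taking K (u #1, v #2), M (u #3, v #4), K (u #4, v #5), X (u #5, v #7), M (u #6, v #8), K (u #7, v #9), X (u #8, v #10), K (u #9, v #12), K (u #13, v #13), X (u #15, v #14) gives a common subsequence of length 10. dp[15][14] = 10 confirms this is the maximum.

10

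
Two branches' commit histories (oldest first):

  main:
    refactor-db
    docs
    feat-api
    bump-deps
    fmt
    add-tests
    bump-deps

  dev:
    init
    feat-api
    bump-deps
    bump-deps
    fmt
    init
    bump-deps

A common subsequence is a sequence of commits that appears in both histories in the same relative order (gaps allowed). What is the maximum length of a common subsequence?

Pick feat-api [3,2] → bump-deps [4,4] → fmt [5,5] → bump-deps [7,7]; all 4 commits appear in both, in order. The LCS DP gives dp[7][7] = 4, so this is optimal.

4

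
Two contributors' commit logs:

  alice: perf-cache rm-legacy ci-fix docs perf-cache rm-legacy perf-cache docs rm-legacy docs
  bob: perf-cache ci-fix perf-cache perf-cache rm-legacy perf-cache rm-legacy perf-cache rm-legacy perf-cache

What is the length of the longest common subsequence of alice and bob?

6

One common subsequence of length 6: perf-cache (alice #1, bob #4), then rm-legacy (alice #2, bob #5), then perf-cache (alice #5, bob #6), then rm-legacy (alice #6, bob #7), then perf-cache (alice #7, bob #8), then rm-legacy (alice #9, bob #9). The LCS DP gives dp[10][10] = 6, so this is optimal.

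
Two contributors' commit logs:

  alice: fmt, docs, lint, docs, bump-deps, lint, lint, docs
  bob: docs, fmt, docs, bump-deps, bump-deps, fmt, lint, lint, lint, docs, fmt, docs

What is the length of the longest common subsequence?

One common subsequence of length 6: fmt [1,2], then docs [2,3], then lint [3,7], then lint [6,8], then lint [7,9], then docs [8,12]. The LCS DP gives dp[8][12] = 6, so this is optimal.

6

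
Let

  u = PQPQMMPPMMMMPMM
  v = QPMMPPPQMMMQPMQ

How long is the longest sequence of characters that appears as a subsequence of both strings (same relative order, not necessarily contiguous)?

Taking Q [2,1], then P [3,2], then M [5,3], then M [6,4], then P [7,6], then P [8,7], then M [9,9], then M [10,10], then M [11,11], then P [13,13], then M [14,14] gives a common subsequence of length 11, and the DP table's final entry dp[15][15] is also 11, so no common subsequence is longer.

11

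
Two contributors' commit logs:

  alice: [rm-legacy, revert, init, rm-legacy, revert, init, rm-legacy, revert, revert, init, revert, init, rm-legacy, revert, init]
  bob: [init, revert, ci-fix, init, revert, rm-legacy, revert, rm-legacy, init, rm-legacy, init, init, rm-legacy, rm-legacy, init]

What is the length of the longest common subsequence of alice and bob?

Taking revert (alice #2, bob #2), then init (alice #3, bob #4), then rm-legacy (alice #4, bob #6), then revert (alice #5, bob #7), then init (alice #6, bob #9), then rm-legacy (alice #7, bob #10), then init (alice #10, bob #11), then init (alice #12, bob #12), then rm-legacy (alice #13, bob #14), then init (alice #15, bob #15) gives a common subsequence of length 10, and the DP table's final entry dp[15][15] is also 10, so no common subsequence is longer.

10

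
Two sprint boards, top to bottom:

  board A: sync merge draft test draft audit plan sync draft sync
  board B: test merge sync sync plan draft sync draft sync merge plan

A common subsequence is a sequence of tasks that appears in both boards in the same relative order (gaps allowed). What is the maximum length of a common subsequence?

Pick sync (board A #1, board B #4); then draft (board A #5, board B #6); then sync (board A #8, board B #7); then draft (board A #9, board B #8); then sync (board A #10, board B #9); all 5 tasks appear in both, in order, and the DP table's final entry dp[10][11] is also 5, so no common subsequence is longer.

5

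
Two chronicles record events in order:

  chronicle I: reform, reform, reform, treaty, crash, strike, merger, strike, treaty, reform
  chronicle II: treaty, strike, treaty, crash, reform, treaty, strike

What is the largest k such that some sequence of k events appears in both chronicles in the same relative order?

4

Taking treaty [4,1], then strike [8,2], then treaty [9,3], then reform [10,5] gives a common subsequence of length 4. The LCS DP gives dp[10][7] = 4, so this is optimal.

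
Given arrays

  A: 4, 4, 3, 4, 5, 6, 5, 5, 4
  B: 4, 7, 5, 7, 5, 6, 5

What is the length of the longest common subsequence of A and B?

4

Let dp[i][j] be the LCS length of the first i values of A and the first j values of B. dp[i][j] = dp[i-1][j-1]+1 when the i-th and j-th values match, else max(dp[i-1][j], dp[i][j-1]).
    ·  4  7  5  7  5  6  5
 ·  0  0  0  0  0  0  0  0
 4  0  1  1  1  1  1  1  1
 4  0  1  1  1  1  1  1  1
 3  0  1  1  1  1  1  1  1
 4  0  1  1  1  1  1  1  1
 5  0  1  1  2  2  2  2  2
 6  0  1  1  2  2  2  3  3
 5  0  1  1  2  2  3  3  4
 5  0  1  1  2  2  3  3  4
 4  0  1  1  2  2  3  3  4
dp[9][7] = 4. One LCS (by backtracking along matches): 4, 5, 6, 5.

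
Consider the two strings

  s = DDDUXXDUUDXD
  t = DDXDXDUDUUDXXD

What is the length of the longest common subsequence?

10

Taking D (s #1, t #2), then D (s #2, t #4), then D (s #3, t #6), then U (s #4, t #7), then D (s #7, t #8), then U (s #8, t #9), then U (s #9, t #10), then D (s #10, t #11), then X (s #11, t #13), then D (s #12, t #14) gives a common subsequence of length 10. The LCS DP gives dp[12][14] = 10, so this is optimal.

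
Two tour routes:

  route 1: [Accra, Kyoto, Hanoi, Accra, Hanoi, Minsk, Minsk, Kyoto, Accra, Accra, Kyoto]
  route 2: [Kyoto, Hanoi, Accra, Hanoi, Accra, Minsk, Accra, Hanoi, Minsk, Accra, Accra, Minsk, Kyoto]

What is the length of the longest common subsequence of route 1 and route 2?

9

Taking Kyoto [2,1], then Hanoi [3,2], then Accra [4,3], then Hanoi [5,4], then Minsk [6,6], then Minsk [7,9], then Accra [9,10], then Accra [10,11], then Kyoto [11,13] gives a common subsequence of length 9. Since dp[11][13] = 9, nothing longer is possible.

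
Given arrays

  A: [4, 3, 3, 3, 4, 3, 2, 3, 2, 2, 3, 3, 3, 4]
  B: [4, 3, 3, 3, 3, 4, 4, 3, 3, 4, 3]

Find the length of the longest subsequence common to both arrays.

Match 4 at A[1]=B[1], 3 at A[2]=B[3], 3 at A[3]=B[4], 3 at A[4]=B[5], 4 at A[5]=B[7], 3 at A[6]=B[8], 3 at A[8]=B[9], 3 at A[13]=B[11] — 8 values in the same relative order in both, and the DP table's final entry dp[14][11] is also 8, so no common subsequence is longer.

8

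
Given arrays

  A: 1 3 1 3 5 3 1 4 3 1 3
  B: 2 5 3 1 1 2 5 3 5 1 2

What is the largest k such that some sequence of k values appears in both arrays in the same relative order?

5

Let dp[i][j] be the LCS length of the first i values of A and the first j values of B. dp[i][j] = dp[i-1][j-1]+1 when the i-th and j-th values match, else max(dp[i-1][j], dp[i][j-1]).
    ·  2  5  3  1  1  2  5  3  5  1  2
 ·  0  0  0  0  0  0  0  0  0  0  0  0
 1  0  0  0  0  1  1  1  1  1  1  1  1
 3  0  0  0  1  1  1  1  1  2  2  2  2
 1  0  0  0  1  2  2  2  2  2  2  3  3
 3  0  0  0  1  2  2  2  2  3  3  3  3
 5  0  0  1  1  2  2  2  3  3  4  4  4
 3  0  0  1  2  2  2  2  3  4  4  4  4
 1  0  0  1  2  3  3  3  3  4  4  5  5
 4  0  0  1  2  3  3  3  3  4  4  5  5
 3  0  0  1  2  3  3  3  3  4  4  5  5
 1  0  0  1  2  3  4  4  4  4  4  5  5
 3  0  0  1  2  3  4  4  4  5  5  5  5
dp[11][11] = 5. One LCS (by backtracking along matches): 1, 1, 3, 5, 1.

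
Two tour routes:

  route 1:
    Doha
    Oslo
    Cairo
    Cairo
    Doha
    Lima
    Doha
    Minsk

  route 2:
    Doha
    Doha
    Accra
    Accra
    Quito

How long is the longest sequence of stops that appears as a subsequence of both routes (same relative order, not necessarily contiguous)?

2

Pick Doha at route 1[1]=route 2[1] → Doha at route 1[5]=route 2[2]; all 2 stops appear in both, in order. dp[8][5] = 2 confirms this is the maximum.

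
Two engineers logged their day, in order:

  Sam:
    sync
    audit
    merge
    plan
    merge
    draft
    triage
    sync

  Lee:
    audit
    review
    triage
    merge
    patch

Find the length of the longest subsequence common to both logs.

2

One common subsequence of length 2: audit [2,1], merge [3,4], and the DP table's final entry dp[8][5] is also 2, so no common subsequence is longer.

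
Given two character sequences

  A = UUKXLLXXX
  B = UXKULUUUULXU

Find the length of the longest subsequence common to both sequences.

5

Let dp[i][j] be the LCS length of the first i characters of A and the first j characters of B. dp[i][j] = dp[i-1][j-1]+1 when the i-th and j-th characters match, else max(dp[i-1][j], dp[i][j-1]).
    ·  U  X  K  U  L  U  U  U  U  L  X  U
 ·  0  0  0  0  0  0  0  0  0  0  0  0  0
 U  0  1  1  1  1  1  1  1  1  1  1  1  1
 U  0  1  1  1  2  2  2  2  2  2  2  2  2
 K  0  1  1  2  2  2  2  2  2  2  2  2  2
 X  0  1  2  2  2  2  2  2  2  2  2  3  3
 L  0  1  2  2  2  3  3  3  3  3  3  3  3
 L  0  1  2  2  2  3  3  3  3  3  4  4  4
 X  0  1  2  2  2  3  3  3  3  3  4  5  5
 X  0  1  2  2  2  3  3  3  3  3  4  5  5
 X  0  1  2  2  2  3  3  3  3  3  4  5  5
dp[9][12] = 5. One LCS (by backtracking along matches): UULLX.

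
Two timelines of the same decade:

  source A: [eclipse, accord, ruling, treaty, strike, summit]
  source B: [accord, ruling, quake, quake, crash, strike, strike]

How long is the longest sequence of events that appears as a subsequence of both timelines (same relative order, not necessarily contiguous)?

3

Taking accord at source A[2]=source B[1]; then ruling at source A[3]=source B[2]; then strike at source A[5]=source B[7] gives a common subsequence of length 3. The LCS DP gives dp[6][7] = 3, so this is optimal.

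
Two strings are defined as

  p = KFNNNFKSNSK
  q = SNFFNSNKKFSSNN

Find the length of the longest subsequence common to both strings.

Match F at p[2]=q[4], N at p[3]=q[5], N at p[4]=q[7], F at p[6]=q[10], S at p[8]=q[12], N at p[9]=q[14] — 6 characters in the same relative order in both. Since dp[11][14] = 6, nothing longer is possible.

6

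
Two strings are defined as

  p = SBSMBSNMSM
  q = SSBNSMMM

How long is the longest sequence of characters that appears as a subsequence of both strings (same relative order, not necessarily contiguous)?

Let dp[i][j] be the LCS length of the first i characters of p and the first j characters of q. dp[i][j] = dp[i-1][j-1]+1 when the i-th and j-th characters match, else max(dp[i-1][j], dp[i][j-1]).
    ·  S  S  B  N  S  M  M  M
 ·  0  0  0  0  0  0  0  0  0
 S  0  1  1  1  1  1  1  1  1
 B  0  1  1  2  2  2  2  2  2
 S  0  1  2  2  2  3  3  3  3
 M  0  1  2  2  2  3  4  4  4
 B  0  1  2  3  3  3  4  4  4
 S  0  1  2  3  3  4  4  4  4
 N  0  1  2  3  4  4  4  4  4
 M  0  1  2  3  4  4  5  5  5
 S  0  1  2  3  4  5  5  5  5
 M  0  1  2  3  4  5  6  6  6
dp[10][8] = 6. One LCS (by backtracking along matches): SBSMMM.

6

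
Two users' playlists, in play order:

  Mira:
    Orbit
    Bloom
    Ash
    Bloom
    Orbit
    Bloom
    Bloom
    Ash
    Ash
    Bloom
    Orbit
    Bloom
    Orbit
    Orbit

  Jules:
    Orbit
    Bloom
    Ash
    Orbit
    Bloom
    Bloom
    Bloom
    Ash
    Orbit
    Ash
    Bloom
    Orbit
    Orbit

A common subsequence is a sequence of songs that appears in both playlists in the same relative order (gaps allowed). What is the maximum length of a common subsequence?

11

Match Orbit at Mira[1]=Jules[1], Bloom at Mira[2]=Jules[2], Ash at Mira[3]=Jules[3], Bloom at Mira[4]=Jules[5], Bloom at Mira[6]=Jules[6], Bloom at Mira[7]=Jules[7], Ash at Mira[8]=Jules[8], Ash at Mira[9]=Jules[10], Bloom at Mira[12]=Jules[11], Orbit at Mira[13]=Jules[12], Orbit at Mira[14]=Jules[13] — 11 songs in the same relative order in both, and the DP table's final entry dp[14][13] is also 11, so no common subsequence is longer.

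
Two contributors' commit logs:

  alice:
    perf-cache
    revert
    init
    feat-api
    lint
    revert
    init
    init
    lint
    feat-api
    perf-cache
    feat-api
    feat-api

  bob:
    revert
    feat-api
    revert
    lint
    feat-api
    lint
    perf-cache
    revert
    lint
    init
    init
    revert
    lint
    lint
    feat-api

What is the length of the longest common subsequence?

8

One common subsequence of length 8: revert [2,3], feat-api [4,5], lint [5,6], revert [6,8], init [7,10], init [8,11], lint [9,14], feat-api [13,15], and the DP table's final entry dp[13][15] is also 8, so no common subsequence is longer.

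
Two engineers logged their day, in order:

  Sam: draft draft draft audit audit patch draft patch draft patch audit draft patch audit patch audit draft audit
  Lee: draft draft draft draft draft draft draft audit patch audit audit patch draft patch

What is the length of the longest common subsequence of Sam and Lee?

10

Match draft (Sam #1, Lee #3); then draft (Sam #2, Lee #4); then draft (Sam #3, Lee #5); then draft (Sam #7, Lee #6); then draft (Sam #9, Lee #7); then patch (Sam #10, Lee #9); then audit (Sam #11, Lee #10); then audit (Sam #14, Lee #11); then patch (Sam #15, Lee #12); then draft (Sam #17, Lee #13) — 10 tasks in the same relative order in both. dp[18][14] = 10 confirms this is the maximum.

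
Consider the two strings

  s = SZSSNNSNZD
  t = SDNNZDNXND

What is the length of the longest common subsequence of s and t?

5

Let dp[i][j] be the LCS length of the first i characters of s and the first j characters of t. dp[i][j] = dp[i-1][j-1]+1 when the i-th and j-th characters match, else max(dp[i-1][j], dp[i][j-1]).
    ·  S  D  N  N  Z  D  N  X  N  D
 ·  0  0  0  0  0  0  0  0  0  0  0
 S  0  1  1  1  1  1  1  1  1  1  1
 Z  0  1  1  1  1  2  2  2  2  2  2
 S  0  1  1  1  1  2  2  2  2  2  2
 S  0  1  1  1  1  2  2  2  2  2  2
 N  0  1  1  2  2  2  2  3  3  3  3
 N  0  1  1  2  3  3  3  3  3  4  4
 S  0  1  1  2  3  3  3  3  3  4  4
 N  0  1  1  2  3  3  3  4  4  4  4
 Z  0  1  1  2  3  4  4  4  4  4  4
 D  0  1  2  2  3  4  5  5  5  5  5
dp[10][10] = 5. One LCS (by backtracking along matches): SZNND.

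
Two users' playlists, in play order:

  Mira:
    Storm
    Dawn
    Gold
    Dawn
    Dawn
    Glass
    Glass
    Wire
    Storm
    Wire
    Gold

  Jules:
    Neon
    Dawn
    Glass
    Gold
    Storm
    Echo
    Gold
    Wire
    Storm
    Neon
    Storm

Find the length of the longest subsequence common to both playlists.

4

One common subsequence of length 4: Storm (Mira #1, Jules #5), then Gold (Mira #3, Jules #7), then Wire (Mira #8, Jules #8), then Storm (Mira #9, Jules #11). The LCS DP gives dp[11][11] = 4, so this is optimal.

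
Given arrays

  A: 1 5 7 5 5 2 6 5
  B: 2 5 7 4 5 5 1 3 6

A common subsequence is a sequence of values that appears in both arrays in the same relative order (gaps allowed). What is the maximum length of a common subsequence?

One common subsequence of length 5: 5 at A[2]=B[2]; then 7 at A[3]=B[3]; then 5 at A[4]=B[5]; then 5 at A[5]=B[6]; then 6 at A[7]=B[9]. dp[8][9] = 5 confirms this is the maximum.

5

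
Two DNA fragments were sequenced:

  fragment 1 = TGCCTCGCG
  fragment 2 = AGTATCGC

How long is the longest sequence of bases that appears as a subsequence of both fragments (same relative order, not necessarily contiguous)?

Match T (fragment 1 #1, fragment 2 #3), T (fragment 1 #5, fragment 2 #5), C (fragment 1 #6, fragment 2 #6), G (fragment 1 #7, fragment 2 #7), C (fragment 1 #8, fragment 2 #8) — 5 bases in the same relative order in both, and the DP table's final entry dp[9][8] is also 5, so no common subsequence is longer.

5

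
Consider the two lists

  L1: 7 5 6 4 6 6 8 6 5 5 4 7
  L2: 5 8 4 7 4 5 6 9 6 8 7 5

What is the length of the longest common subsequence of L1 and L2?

Let dp[i][j] be the LCS length of the first i values of L1 and the first j values of L2. dp[i][j] = dp[i-1][j-1]+1 when the i-th and j-th values match, else max(dp[i-1][j], dp[i][j-1]).
    ·  5  8  4  7  4  5  6  9  6  8  7  5
 ·  0  0  0  0  0  0  0  0  0  0  0  0  0
 7  0  0  0  0  1  1  1  1  1  1  1  1  1
 5  0  1  1  1  1  1  2  2  2  2  2  2  2
 6  0  1  1  1  1  1  2  3  3  3  3  3  3
 4  0  1  1  2  2  2  2  3  3  3  3  3  3
 6  0  1  1  2  2  2  2  3  3  4  4  4  4
 6  0  1  1  2  2  2  2  3  3  4  4  4  4
 8  0  1  2  2  2  2  2  3  3  4  5  5  5
 6  0  1  2  2  2  2  2  3  3  4  5  5  5
 5  0  1  2  2  2  2  3  3  3  4  5  5  6
 5  0  1  2  2  2  2  3  3  3  4  5  5  6
 4  0  1  2  3  3  3  3  3  3  4  5  5  6
 7  0  1  2  3  4  4  4  4  4  4  5  6  6
dp[12][12] = 6. One LCS (by backtracking along matches): 7, 5, 6, 6, 8, 5.

6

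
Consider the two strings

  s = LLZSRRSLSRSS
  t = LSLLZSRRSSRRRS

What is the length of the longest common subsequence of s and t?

Taking L (s #1, t #3) → L (s #2, t #4) → Z (s #3, t #5) → S (s #4, t #6) → R (s #5, t #7) → R (s #6, t #8) → S (s #7, t #9) → S (s #9, t #10) → R (s #10, t #13) → S (s #12, t #14) gives a common subsequence of length 10. The LCS DP gives dp[12][14] = 10, so this is optimal.

10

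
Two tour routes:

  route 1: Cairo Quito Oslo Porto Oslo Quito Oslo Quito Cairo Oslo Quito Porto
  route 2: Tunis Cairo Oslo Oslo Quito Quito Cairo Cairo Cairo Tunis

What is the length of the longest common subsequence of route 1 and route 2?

Pick Cairo [1,2], Oslo [3,3], Oslo [5,4], Quito [6,5], Quito [8,6], Cairo [9,9]; all 6 stops appear in both, in order. Since dp[12][10] = 6, nothing longer is possible.

6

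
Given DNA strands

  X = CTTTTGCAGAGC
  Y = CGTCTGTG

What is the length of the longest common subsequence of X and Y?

Taking C [1,1], T [2,3], T [3,5], T [5,7], G [11,8] gives a common subsequence of length 5. Since dp[12][8] = 5, nothing longer is possible.

5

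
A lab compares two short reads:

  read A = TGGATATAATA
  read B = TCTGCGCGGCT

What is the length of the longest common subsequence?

Taking T at read A[1]=read B[3], G at read A[2]=read B[8], G at read A[3]=read B[9], T at read A[10]=read B[11] gives a common subsequence of length 4. The LCS DP gives dp[11][11] = 4, so this is optimal.

4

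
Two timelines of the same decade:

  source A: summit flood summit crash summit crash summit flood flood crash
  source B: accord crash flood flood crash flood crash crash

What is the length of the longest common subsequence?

4

Taking flood (source A #2, source B #4); then crash (source A #4, source B #5); then crash (source A #6, source B #7); then crash (source A #10, source B #8) gives a common subsequence of length 4. Since dp[10][8] = 4, nothing longer is possible.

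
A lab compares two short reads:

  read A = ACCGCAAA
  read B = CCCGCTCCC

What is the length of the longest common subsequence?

4

One common subsequence of length 4: C (read A #2, read B #2), then C (read A #3, read B #3), then G (read A #4, read B #4), then C (read A #5, read B #9). The LCS DP gives dp[8][9] = 4, so this is optimal.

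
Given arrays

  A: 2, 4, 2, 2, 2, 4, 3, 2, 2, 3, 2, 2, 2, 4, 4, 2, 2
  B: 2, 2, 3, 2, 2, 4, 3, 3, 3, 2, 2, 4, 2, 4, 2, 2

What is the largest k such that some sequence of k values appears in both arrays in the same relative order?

Taking 2 (A #1, B #1); then 2 (A #3, B #2); then 2 (A #4, B #4); then 2 (A #5, B #5); then 4 (A #6, B #6); then 3 (A #7, B #8); then 3 (A #10, B #9); then 2 (A #11, B #10); then 2 (A #12, B #11); then 2 (A #13, B #13); then 4 (A #15, B #14); then 2 (A #16, B #15); then 2 (A #17, B #16) gives a common subsequence of length 13. The LCS DP gives dp[17][16] = 13, so this is optimal.

13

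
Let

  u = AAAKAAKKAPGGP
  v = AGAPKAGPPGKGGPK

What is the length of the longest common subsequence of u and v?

One common subsequence of length 8: A [1,1]; then A [2,3]; then K [4,5]; then A [5,6]; then K [8,11]; then G [11,12]; then G [12,13]; then P [13,14]. Since dp[13][15] = 8, nothing longer is possible.

8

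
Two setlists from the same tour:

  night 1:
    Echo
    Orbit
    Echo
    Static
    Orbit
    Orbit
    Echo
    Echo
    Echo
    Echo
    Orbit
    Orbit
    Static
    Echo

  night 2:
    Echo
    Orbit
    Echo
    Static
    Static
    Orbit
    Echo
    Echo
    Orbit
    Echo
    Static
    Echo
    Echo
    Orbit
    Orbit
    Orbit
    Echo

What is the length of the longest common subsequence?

Taking Echo (night 1 #1, night 2 #1) → Orbit (night 1 #2, night 2 #2) → Echo (night 1 #3, night 2 #3) → Static (night 1 #4, night 2 #5) → Orbit (night 1 #5, night 2 #6) → Orbit (night 1 #6, night 2 #9) → Echo (night 1 #7, night 2 #10) → Echo (night 1 #8, night 2 #12) → Echo (night 1 #9, night 2 #13) → Orbit (night 1 #11, night 2 #15) → Orbit (night 1 #12, night 2 #16) → Echo (night 1 #14, night 2 #17) gives a common subsequence of length 12. dp[14][17] = 12 confirms this is the maximum.

12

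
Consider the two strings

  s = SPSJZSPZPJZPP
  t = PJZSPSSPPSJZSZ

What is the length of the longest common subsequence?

Match S (s #1, t #4), then P (s #2, t #5), then S (s #3, t #6), then S (s #6, t #7), then P (s #7, t #8), then P (s #9, t #9), then J (s #10, t #11), then Z (s #11, t #14) — 8 characters in the same relative order in both, and the DP table's final entry dp[13][14] is also 8, so no common subsequence is longer.

8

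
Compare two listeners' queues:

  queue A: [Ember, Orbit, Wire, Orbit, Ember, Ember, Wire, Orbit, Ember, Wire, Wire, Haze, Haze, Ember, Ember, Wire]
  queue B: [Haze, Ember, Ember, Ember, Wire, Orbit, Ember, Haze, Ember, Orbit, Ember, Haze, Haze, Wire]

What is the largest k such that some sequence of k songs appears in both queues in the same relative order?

10

Match Ember (queue A #1, queue B #4), then Wire (queue A #3, queue B #5), then Orbit (queue A #4, queue B #6), then Ember (queue A #5, queue B #7), then Ember (queue A #6, queue B #9), then Orbit (queue A #8, queue B #10), then Ember (queue A #9, queue B #11), then Haze (queue A #12, queue B #12), then Haze (queue A #13, queue B #13), then Wire (queue A #16, queue B #14) — 10 songs in the same relative order in both, and the DP table's final entry dp[16][14] is also 10, so no common subsequence is longer.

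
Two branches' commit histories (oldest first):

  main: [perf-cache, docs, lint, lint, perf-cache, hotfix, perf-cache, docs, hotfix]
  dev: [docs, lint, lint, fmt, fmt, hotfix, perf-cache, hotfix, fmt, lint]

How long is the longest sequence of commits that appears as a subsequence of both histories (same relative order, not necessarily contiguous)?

Pick docs [2,1]; then lint [3,2]; then lint [4,3]; then hotfix [6,6]; then perf-cache [7,7]; then hotfix [9,8]; all 6 commits appear in both, in order. dp[9][10] = 6 confirms this is the maximum.

6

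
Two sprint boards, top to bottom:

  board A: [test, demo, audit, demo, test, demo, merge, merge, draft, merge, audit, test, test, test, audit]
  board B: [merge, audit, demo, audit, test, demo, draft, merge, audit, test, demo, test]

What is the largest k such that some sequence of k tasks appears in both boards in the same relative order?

One common subsequence of length 9: demo [2,3] → audit [3,4] → test [5,5] → demo [6,6] → draft [9,7] → merge [10,8] → audit [11,9] → test [12,10] → test [14,12]. dp[15][12] = 9 confirms this is the maximum.

9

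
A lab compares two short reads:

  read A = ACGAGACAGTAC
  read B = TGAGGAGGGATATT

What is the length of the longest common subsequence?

7

Pick A at read A[1]=read B[3], then G at read A[3]=read B[5], then A at read A[4]=read B[6], then G at read A[5]=read B[9], then A at read A[6]=read B[10], then A at read A[8]=read B[12], then T at read A[10]=read B[14]; all 7 bases appear in both, in order. The LCS DP gives dp[12][14] = 7, so this is optimal.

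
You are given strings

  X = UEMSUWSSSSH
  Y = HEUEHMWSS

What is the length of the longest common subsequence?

Match U [1,3]; then E [2,4]; then M [3,6]; then W [6,7]; then S [9,8]; then S [10,9] — 6 characters in the same relative order in both, and the DP table's final entry dp[11][9] is also 6, so no common subsequence is longer.

6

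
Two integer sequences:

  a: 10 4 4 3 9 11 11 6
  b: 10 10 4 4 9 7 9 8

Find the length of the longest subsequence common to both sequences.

Pick 10 [1,2], 4 [2,3], 4 [3,4], 9 [5,7]; all 4 values appear in both, in order. Since dp[8][8] = 4, nothing longer is possible.

4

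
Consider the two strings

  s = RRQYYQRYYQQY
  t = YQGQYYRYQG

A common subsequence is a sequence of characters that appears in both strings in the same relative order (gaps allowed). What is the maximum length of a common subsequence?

One common subsequence of length 6: Q (s #3, t #4), Y (s #4, t #5), Y (s #5, t #6), R (s #7, t #7), Y (s #9, t #8), Q (s #10, t #9). The LCS DP gives dp[12][10] = 6, so this is optimal.

6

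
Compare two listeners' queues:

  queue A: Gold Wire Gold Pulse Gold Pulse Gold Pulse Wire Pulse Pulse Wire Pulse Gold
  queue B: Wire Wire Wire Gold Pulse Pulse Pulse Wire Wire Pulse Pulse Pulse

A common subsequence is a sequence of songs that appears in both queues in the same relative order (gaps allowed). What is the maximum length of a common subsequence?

Taking Wire (queue A #2, queue B #3); then Gold (queue A #3, queue B #4); then Pulse (queue A #4, queue B #5); then Pulse (queue A #6, queue B #6); then Pulse (queue A #8, queue B #7); then Wire (queue A #9, queue B #9); then Pulse (queue A #10, queue B #10); then Pulse (queue A #11, queue B #11); then Pulse (queue A #13, queue B #12) gives a common subsequence of length 9, and the DP table's final entry dp[14][12] is also 9, so no common subsequence is longer.

9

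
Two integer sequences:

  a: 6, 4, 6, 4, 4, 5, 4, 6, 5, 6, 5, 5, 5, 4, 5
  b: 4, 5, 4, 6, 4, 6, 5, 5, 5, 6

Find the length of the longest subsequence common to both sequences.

8

Pick 4 [5,1], then 5 [6,2], then 4 [7,3], then 6 [8,4], then 6 [10,6], then 5 [11,7], then 5 [12,8], then 5 [13,9]; all 8 values appear in both, in order, and the DP table's final entry dp[15][10] is also 8, so no common subsequence is longer.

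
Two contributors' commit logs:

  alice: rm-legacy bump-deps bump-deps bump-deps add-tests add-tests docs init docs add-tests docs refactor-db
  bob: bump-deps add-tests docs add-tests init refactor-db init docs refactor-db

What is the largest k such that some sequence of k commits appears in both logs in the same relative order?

Match bump-deps at alice[4]=bob[1], add-tests at alice[5]=bob[2], add-tests at alice[6]=bob[4], init at alice[8]=bob[7], docs at alice[11]=bob[8], refactor-db at alice[12]=bob[9] — 6 commits in the same relative order in both. dp[12][9] = 6 confirms this is the maximum.

6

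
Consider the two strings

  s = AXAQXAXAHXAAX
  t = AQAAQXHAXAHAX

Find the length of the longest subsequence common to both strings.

10

One common subsequence of length 10: A (s #1, t #3); then A (s #3, t #4); then Q (s #4, t #5); then X (s #5, t #6); then A (s #6, t #8); then X (s #7, t #9); then A (s #8, t #10); then H (s #9, t #11); then A (s #12, t #12); then X (s #13, t #13). The LCS DP gives dp[13][13] = 10, so this is optimal.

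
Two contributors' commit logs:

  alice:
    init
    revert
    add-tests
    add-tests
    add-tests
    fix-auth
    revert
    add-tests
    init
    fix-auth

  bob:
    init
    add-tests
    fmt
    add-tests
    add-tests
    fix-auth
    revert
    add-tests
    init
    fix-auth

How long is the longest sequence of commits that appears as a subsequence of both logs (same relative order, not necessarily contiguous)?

9

Taking init [1,1]; then add-tests [3,2]; then add-tests [4,4]; then add-tests [5,5]; then fix-auth [6,6]; then revert [7,7]; then add-tests [8,8]; then init [9,9]; then fix-auth [10,10] gives a common subsequence of length 9. The LCS DP gives dp[10][10] = 9, so this is optimal.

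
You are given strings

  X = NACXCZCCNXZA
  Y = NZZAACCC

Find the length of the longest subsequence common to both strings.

5

Let dp[i][j] be the LCS length of the first i characters of X and the first j characters of Y. dp[i][j] = dp[i-1][j-1]+1 when the i-th and j-th characters match, else max(dp[i-1][j], dp[i][j-1]).
    ·  N  Z  Z  A  A  C  C  C
 ·  0  0  0  0  0  0  0  0  0
 N  0  1  1  1  1  1  1  1  1
 A  0  1  1  1  2  2  2  2  2
 C  0  1  1  1  2  2  3  3  3
 X  0  1  1  1  2  2  3  3  3
 C  0  1  1  1  2  2  3  4  4
 Z  0  1  2  2  2  2  3  4  4
 C  0  1  2  2  2  2  3  4  5
 C  0  1  2  2  2  2  3  4  5
 N  0  1  2  2  2  2  3  4  5
 X  0  1  2  2  2  2  3  4  5
 Z  0  1  2  3  3  3  3  4  5
 A  0  1  2  3  4  4  4  4  5
dp[12][8] = 5. One LCS (by backtracking along matches): NACCC.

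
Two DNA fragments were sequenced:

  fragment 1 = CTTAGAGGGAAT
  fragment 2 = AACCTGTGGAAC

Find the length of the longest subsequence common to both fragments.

Pick C [1,4]; then T [2,5]; then T [3,7]; then G [8,8]; then G [9,9]; then A [10,10]; then A [11,11]; all 7 bases appear in both, in order. dp[12][12] = 7 confirms this is the maximum.

7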